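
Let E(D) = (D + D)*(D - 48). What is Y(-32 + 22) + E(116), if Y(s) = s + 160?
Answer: 15926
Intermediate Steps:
E(D) = 2*D*(-48 + D) (E(D) = (2*D)*(-48 + D) = 2*D*(-48 + D))
Y(s) = 160 + s
Y(-32 + 22) + E(116) = (160 + (-32 + 22)) + 2*116*(-48 + 116) = (160 - 10) + 2*116*68 = 150 + 15776 = 15926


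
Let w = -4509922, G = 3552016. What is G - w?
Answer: 8061938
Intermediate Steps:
G - w = 3552016 - 1*(-4509922) = 3552016 + 4509922 = 8061938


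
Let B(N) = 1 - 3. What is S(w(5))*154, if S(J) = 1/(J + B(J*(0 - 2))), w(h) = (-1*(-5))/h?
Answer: -154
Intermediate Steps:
B(N) = -2
w(h) = 5/h
S(J) = 1/(-2 + J) (S(J) = 1/(J - 2) = 1/(-2 + J))
S(w(5))*154 = 154/(-2 + 5/5) = 154/(-2 + 5*(⅕)) = 154/(-2 + 1) = 154/(-1) = -1*154 = -154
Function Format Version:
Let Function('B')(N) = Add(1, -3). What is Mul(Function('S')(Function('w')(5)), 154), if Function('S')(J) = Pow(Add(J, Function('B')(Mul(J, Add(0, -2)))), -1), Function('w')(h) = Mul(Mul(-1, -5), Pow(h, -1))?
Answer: -154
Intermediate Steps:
Function('B')(N) = -2
Function('w')(h) = Mul(5, Pow(h, -1))
Function('S')(J) = Pow(Add(-2, J), -1) (Function('S')(J) = Pow(Add(J, -2), -1) = Pow(Add(-2, J), -1))
Mul(Function('S')(Function('w')(5)), 154) = Mul(Pow(Add(-2, Mul(5, Pow(5, -1))), -1), 154) = Mul(Pow(Add(-2, Mul(5, Rational(1, 5))), -1), 154) = Mul(Pow(Add(-2, 1), -1), 154) = Mul(Pow(-1, -1), 154) = Mul(-1, 154) = -154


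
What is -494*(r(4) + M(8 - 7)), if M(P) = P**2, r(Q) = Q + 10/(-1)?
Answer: 2470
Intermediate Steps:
r(Q) = -10 + Q (r(Q) = Q + 10*(-1) = Q - 10 = -10 + Q)
-494*(r(4) + M(8 - 7)) = -494*((-10 + 4) + (8 - 7)**2) = -494*(-6 + 1**2) = -494*(-6 + 1) = -494*(-5) = 2470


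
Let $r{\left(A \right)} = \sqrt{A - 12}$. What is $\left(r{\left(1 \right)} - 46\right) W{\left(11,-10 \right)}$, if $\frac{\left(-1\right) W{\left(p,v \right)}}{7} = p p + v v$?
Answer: $71162 - 1547 i \sqrt{11} \approx 71162.0 - 5130.8 i$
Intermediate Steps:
$r{\left(A \right)} = \sqrt{-12 + A}$
$W{\left(p,v \right)} = - 7 p^{2} - 7 v^{2}$ ($W{\left(p,v \right)} = - 7 \left(p p + v v\right) = - 7 \left(p^{2} + v^{2}\right) = - 7 p^{2} - 7 v^{2}$)
$\left(r{\left(1 \right)} - 46\right) W{\left(11,-10 \right)} = \left(\sqrt{-12 + 1} - 46\right) \left(- 7 \cdot 11^{2} - 7 \left(-10\right)^{2}\right) = \left(\sqrt{-11} - 46\right) \left(\left(-7\right) 121 - 700\right) = \left(i \sqrt{11} - 46\right) \left(-847 - 700\right) = \left(-46 + i \sqrt{11}\right) \left(-1547\right) = 71162 - 1547 i \sqrt{11}$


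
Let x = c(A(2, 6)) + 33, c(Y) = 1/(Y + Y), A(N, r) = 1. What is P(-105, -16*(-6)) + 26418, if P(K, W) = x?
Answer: 52903/2 ≈ 26452.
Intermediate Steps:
c(Y) = 1/(2*Y)
x = 67/2 (x = (½)/1 + 33 = (½)*1 + 33 = ½ + 33 = 67/2 ≈ 33.500)
P(K, W) = 67/2
P(-105, -16*(-6)) + 26418 = 67/2 + 26418 = 52903/2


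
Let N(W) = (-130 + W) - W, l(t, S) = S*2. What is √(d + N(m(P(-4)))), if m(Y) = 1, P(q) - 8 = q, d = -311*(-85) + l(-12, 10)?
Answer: 45*√13 ≈ 162.25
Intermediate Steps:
l(t, S) = 2*S
d = 26455 (d = -311*(-85) + 2*10 = 26435 + 20 = 26455)
P(q) = 8 + q
N(W) = -130
√(d + N(m(P(-4)))) = √(26455 - 130) = √26325 = 45*√13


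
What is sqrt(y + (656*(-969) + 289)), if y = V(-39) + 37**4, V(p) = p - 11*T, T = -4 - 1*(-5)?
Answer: 4*sqrt(77421) ≈ 1113.0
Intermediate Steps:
T = 1 (T = -4 + 5 = 1)
V(p) = -11 + p (V(p) = p - 11*1 = p - 11 = -11 + p)
y = 1874111 (y = (-11 - 39) + 37**4 = -50 + 1874161 = 1874111)
sqrt(y + (656*(-969) + 289)) = sqrt(1874111 + (656*(-969) + 289)) = sqrt(1874111 + (-635664 + 289)) = sqrt(1874111 - 635375) = sqrt(1238736) = 4*sqrt(77421)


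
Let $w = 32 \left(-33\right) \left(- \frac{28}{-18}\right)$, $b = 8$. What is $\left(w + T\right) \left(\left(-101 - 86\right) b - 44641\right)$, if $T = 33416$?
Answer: $-1465926280$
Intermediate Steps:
$w = - \frac{4928}{3}$ ($w = - 1056 \left(\left(-28\right) \left(- \frac{1}{18}\right)\right) = \left(-1056\right) \frac{14}{9} = - \frac{4928}{3} \approx -1642.7$)
$\left(w + T\right) \left(\left(-101 - 86\right) b - 44641\right) = \left(- \frac{4928}{3} + 33416\right) \left(\left(-101 - 86\right) 8 - 44641\right) = \frac{95320 \left(\left(-187\right) 8 - 44641\right)}{3} = \frac{95320 \left(-1496 - 44641\right)}{3} = \frac{95320}{3} \left(-46137\right) = -1465926280$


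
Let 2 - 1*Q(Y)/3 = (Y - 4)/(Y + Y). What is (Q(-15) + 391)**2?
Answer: 15610401/100 ≈ 1.5610e+5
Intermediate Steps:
Q(Y) = 6 - 3*(-4 + Y)/(2*Y) (Q(Y) = 6 - 3*(Y - 4)/(Y + Y) = 6 - 3*(-4 + Y)/(2*Y))
(Q(-15) + 391)**2 = ((9/2 + 6/(-15)) + 391)**2 = ((9/2 + 6*(-1/15)) + 391)**2 = ((9/2 - 2/5) + 391)**2 = (41/10 + 391)**2 = (3951/10)**2 = 15610401/100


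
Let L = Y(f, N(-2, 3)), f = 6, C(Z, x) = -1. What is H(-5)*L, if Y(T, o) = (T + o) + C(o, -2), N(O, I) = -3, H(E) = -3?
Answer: -6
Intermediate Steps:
Y(T, o) = -1 + T + o (Y(T, o) = (T + o) - 1 = -1 + T + o)
L = 2 (L = -1 + 6 - 3 = 2)
H(-5)*L = -3*2 = -6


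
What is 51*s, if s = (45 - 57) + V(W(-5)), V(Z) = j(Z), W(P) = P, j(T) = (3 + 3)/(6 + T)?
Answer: -306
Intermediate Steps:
j(T) = 6/(6 + T)
V(Z) = 6/(6 + Z)
s = -6 (s = (45 - 57) + 6/(6 - 5) = -12 + 6/1 = -12 + 6*1 = -12 + 6 = -6)
51*s = 51*(-6) = -306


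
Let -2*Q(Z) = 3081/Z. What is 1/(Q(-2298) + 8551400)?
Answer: 1532/13100745827 ≈ 1.1694e-7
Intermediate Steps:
Q(Z) = -3081/(2*Z)
1/(Q(-2298) + 8551400) = 1/(-3081/2/(-2298) + 8551400) = 1/(-3081/2*(-1/2298) + 8551400) = 1/(1027/1532 + 8551400) = 1/(13100745827/1532) = 1532/13100745827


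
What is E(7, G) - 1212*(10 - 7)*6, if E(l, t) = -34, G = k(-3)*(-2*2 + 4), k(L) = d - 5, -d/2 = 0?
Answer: -21850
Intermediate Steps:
d = 0 (d = -2*0 = 0)
k(L) = -5 (k(L) = 0 - 5 = -5)
G = 0 (G = -5*(-2*2 + 4) = -5*(-4 + 4) = -5*0 = 0)
E(7, G) - 1212*(10 - 7)*6 = -34 - 1212*(10 - 7)*6 = -34 - 3636*6 = -34 - 1212*18 = -34 - 21816 = -21850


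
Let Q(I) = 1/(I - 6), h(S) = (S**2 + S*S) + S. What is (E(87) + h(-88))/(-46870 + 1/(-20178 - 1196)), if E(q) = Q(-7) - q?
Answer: -4531288/13869427 ≈ -0.32671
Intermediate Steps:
h(S) = S + 2*S**2 (h(S) = (S**2 + S**2) + S = 2*S**2 + S = S + 2*S**2)
Q(I) = 1/(-6 + I)
E(q) = -1/13 - q (E(q) = 1/(-6 - 7) - q = 1/(-13) - q = -1/13 - q)
(E(87) + h(-88))/(-46870 + 1/(-20178 - 1196)) = ((-1/13 - 1*87) - 88*(1 + 2*(-88)))/(-46870 + 1/(-20178 - 1196)) = ((-1/13 - 87) - 88*(1 - 176))/(-46870 + 1/(-21374)) = (-1132/13 - 88*(-175))/(-46870 - 1/21374) = (-1132/13 + 15400)/(-1001799381/21374) = (199068/13)*(-21374/1001799381) = -4531288/13869427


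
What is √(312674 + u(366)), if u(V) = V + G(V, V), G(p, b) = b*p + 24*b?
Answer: 2*√113945 ≈ 675.12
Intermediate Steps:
G(p, b) = 24*b + b*p
u(V) = V + V*(24 + V)
√(312674 + u(366)) = √(312674 + 366*(25 + 366)) = √(312674 + 366*391) = √(312674 + 143106) = √455780 = 2*√113945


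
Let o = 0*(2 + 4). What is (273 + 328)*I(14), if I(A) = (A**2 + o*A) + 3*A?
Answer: 143038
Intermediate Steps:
o = 0 (o = 0*6 = 0)
I(A) = A**2 + 3*A (I(A) = (A**2 + 0*A) + 3*A = (A**2 + 0) + 3*A = A**2 + 3*A)
(273 + 328)*I(14) = (273 + 328)*(14*(3 + 14)) = 601*(14*17) = 601*238 = 143038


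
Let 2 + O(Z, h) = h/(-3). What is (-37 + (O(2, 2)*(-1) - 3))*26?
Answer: -2912/3 ≈ -970.67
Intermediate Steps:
O(Z, h) = -2 - h/3 (O(Z, h) = -2 + h/(-3) = -2 + h*(-⅓) = -2 - h/3)
(-37 + (O(2, 2)*(-1) - 3))*26 = (-37 + ((-2 - ⅓*2)*(-1) - 3))*26 = (-37 + ((-2 - ⅔)*(-1) - 3))*26 = (-37 + (-8/3*(-1) - 3))*26 = (-37 + (8/3 - 3))*26 = (-37 - ⅓)*26 = -112/3*26 = -2912/3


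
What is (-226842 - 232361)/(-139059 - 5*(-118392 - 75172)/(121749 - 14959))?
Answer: 4903828837/1484914279 ≈ 3.3024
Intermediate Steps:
(-226842 - 232361)/(-139059 - 5*(-118392 - 75172)/(121749 - 14959)) = -459203/(-139059 - (-967820)/106790) = -459203/(-139059 - 5*(-96782/53395)) = -459203/(-139059 + 96782/10679) = -459203/(-1484914279/10679) = -459203*(-10679/1484914279) = 4903828837/1484914279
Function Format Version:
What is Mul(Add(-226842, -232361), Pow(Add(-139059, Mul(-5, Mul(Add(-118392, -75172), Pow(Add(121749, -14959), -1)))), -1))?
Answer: Rational(4903828837, 1484914279) ≈ 3.3024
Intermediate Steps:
Mul(Add(-226842, -232361), Pow(Add(-139059, Mul(-5, Mul(Add(-118392, -75172), Pow(Add(121749, -14959), -1)))), -1)) = Mul(-459203, Pow(Add(-139059, Mul(-5, Mul(-193564, Pow(106790, -1)))), -1)) = Mul(-459203, Pow(Add(-139059, Mul(-5, Mul(-193564, Rational(1, 106790)))), -1)) = Mul(-459203, Pow(Add(-139059, Mul(-5, Rational(-96782, 53395))), -1)) = Mul(-459203, Pow(Add(-139059, Rational(96782, 10679)), -1)) = Mul(-459203, Pow(Rational(-1484914279, 10679), -1)) = Mul(-459203, Rational(-10679, 1484914279)) = Rational(4903828837, 1484914279)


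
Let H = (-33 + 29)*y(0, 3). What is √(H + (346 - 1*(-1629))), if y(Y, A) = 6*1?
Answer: √1951 ≈ 44.170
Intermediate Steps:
y(Y, A) = 6
H = -24 (H = (-33 + 29)*6 = -4*6 = -24)
√(H + (346 - 1*(-1629))) = √(-24 + (346 - 1*(-1629))) = √(-24 + (346 + 1629)) = √(-24 + 1975) = √1951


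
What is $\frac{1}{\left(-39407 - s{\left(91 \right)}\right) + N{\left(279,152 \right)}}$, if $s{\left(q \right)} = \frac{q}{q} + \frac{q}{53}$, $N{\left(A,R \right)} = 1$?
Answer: $- \frac{53}{2088662} \approx -2.5375 \cdot 10^{-5}$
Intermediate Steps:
$s{\left(q \right)} = 1 + \frac{q}{53}$ ($s{\left(q \right)} = 1 + q \frac{1}{53} = 1 + \frac{q}{53}$)
$\frac{1}{\left(-39407 - s{\left(91 \right)}\right) + N{\left(279,152 \right)}} = \frac{1}{\left(-39407 - \left(1 + \frac{1}{53} \cdot 91\right)\right) + 1} = \frac{1}{\left(-39407 - \left(1 + \frac{91}{53}\right)\right) + 1} = \frac{1}{\left(-39407 - \frac{144}{53}\right) + 1} = \frac{1}{- \frac{2088715}{53} + 1} = \frac{1}{- \frac{2088662}{53}} = - \frac{53}{2088662}$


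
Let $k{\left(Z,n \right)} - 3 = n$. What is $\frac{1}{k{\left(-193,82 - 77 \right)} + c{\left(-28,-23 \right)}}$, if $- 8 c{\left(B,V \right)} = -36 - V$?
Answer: $\frac{8}{77} \approx 0.1039$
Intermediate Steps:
$k{\left(Z,n \right)} = 3 + n$
$c{\left(B,V \right)} = \frac{9}{2} + \frac{V}{8}$ ($c{\left(B,V \right)} = - \frac{-36 - V}{8} = \frac{9}{2} + \frac{V}{8}$)
$\frac{1}{k{\left(-193,82 - 77 \right)} + c{\left(-28,-23 \right)}} = \frac{1}{\left(3 + \left(82 - 77\right)\right) + \left(\frac{9}{2} + \frac{1}{8} \left(-23\right)\right)} = \frac{1}{\left(3 + 5\right) + \left(\frac{9}{2} - \frac{23}{8}\right)} = \frac{1}{8 + \frac{13}{8}} = \frac{1}{\frac{77}{8}} = \frac{8}{77}$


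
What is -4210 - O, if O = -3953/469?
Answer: -29411/7 ≈ -4201.6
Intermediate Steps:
O = -59/7 (O = -3953*1/469 = -59/7 ≈ -8.4286)
-4210 - O = -4210 - 1*(-59/7) = -4210 + 59/7 = -29411/7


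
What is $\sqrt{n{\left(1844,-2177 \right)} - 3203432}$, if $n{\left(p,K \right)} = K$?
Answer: $i \sqrt{3205609} \approx 1790.4 i$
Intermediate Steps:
$\sqrt{n{\left(1844,-2177 \right)} - 3203432} = \sqrt{-2177 - 3203432} = \sqrt{-3205609} = i \sqrt{3205609}$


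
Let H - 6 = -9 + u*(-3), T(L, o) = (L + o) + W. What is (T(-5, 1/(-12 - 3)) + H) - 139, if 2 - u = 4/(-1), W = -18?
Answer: -2746/15 ≈ -183.07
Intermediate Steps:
u = 6 (u = 2 - 4/(-1) = 2 - 4*(-1) = 2 - 1*(-4) = 2 + 4 = 6)
T(L, o) = -18 + L + o (T(L, o) = (L + o) - 18 = -18 + L + o)
H = -21 (H = 6 + (-9 + 6*(-3)) = 6 + (-9 - 18) = 6 - 27 = -21)
(T(-5, 1/(-12 - 3)) + H) - 139 = ((-18 - 5 + 1/(-12 - 3)) - 21) - 139 = ((-18 - 5 + 1/(-15)) - 21) - 139 = ((-18 - 5 - 1/15) - 21) - 139 = (-346/15 - 21) - 139 = -661/15 - 139 = -2746/15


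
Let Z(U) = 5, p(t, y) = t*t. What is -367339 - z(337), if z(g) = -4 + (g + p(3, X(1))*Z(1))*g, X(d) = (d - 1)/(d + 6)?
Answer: -496069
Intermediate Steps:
X(d) = (-1 + d)/(6 + d)
p(t, y) = t²
z(g) = -4 + g*(45 + g) (z(g) = -4 + (g + 3²*5)*g = -4 + (g + 9*5)*g = -4 + (g + 45)*g = -4 + (45 + g)*g = -4 + g*(45 + g))
-367339 - z(337) = -367339 - (-4 + 337² + 45*337) = -367339 - (-4 + 113569 + 15165) = -367339 - 1*128730 = -367339 - 128730 = -496069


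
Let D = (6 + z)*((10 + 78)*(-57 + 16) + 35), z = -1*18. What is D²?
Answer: 1838351376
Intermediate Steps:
z = -18
D = 42876 (D = (6 - 18)*((10 + 78)*(-57 + 16) + 35) = -12*(88*(-41) + 35) = -12*(-3608 + 35) = -12*(-3573) = 42876)
D² = 42876² = 1838351376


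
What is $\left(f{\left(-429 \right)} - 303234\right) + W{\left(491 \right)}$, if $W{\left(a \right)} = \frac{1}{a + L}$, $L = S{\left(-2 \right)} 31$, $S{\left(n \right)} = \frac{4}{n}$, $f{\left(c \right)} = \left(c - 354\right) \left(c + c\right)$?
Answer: $\frac{158120821}{429} \approx 3.6858 \cdot 10^{5}$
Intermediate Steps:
$f{\left(c \right)} = 2 c \left(-354 + c\right)$ ($f{\left(c \right)} = \left(-354 + c\right) 2 c = 2 c \left(-354 + c\right)$)
$L = -62$ ($L = \frac{4}{-2} \cdot 31 = 4 \left(- \frac{1}{2}\right) 31 = \left(-2\right) 31 = -62$)
$W{\left(a \right)} = \frac{1}{-62 + a}$ ($W{\left(a \right)} = \frac{1}{a - 62} = \frac{1}{-62 + a}$)
$\left(f{\left(-429 \right)} - 303234\right) + W{\left(491 \right)} = \left(2 \left(-429\right) \left(-354 - 429\right) - 303234\right) + \frac{1}{-62 + 491} = \left(2 \left(-429\right) \left(-783\right) - 303234\right) + \frac{1}{429} = \left(671814 - 303234\right) + \frac{1}{429} = 368580 + \frac{1}{429} = \frac{158120821}{429}$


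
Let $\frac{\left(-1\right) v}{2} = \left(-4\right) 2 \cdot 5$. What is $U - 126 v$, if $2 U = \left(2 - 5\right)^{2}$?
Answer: $- \frac{20151}{2} \approx -10076.0$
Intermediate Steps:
$U = \frac{9}{2}$ ($U = \frac{\left(2 - 5\right)^{2}}{2} = \frac{\left(-3\right)^{2}}{2} = \frac{1}{2} \cdot 9 = \frac{9}{2} \approx 4.5$)
$v = 80$ ($v = - 2 \left(-4\right) 2 \cdot 5 = - 2 \left(\left(-8\right) 5\right) = \left(-2\right) \left(-40\right) = 80$)
$U - 126 v = \frac{9}{2} - 10080 = - \frac{20151}{2}$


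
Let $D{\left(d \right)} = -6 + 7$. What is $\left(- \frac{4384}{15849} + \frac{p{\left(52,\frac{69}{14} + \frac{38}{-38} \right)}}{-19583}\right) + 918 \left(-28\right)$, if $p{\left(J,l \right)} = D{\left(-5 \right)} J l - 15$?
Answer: $- \frac{55845049313405}{2172596769} \approx -25704.0$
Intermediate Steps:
$D{\left(d \right)} = 1$
$p{\left(J,l \right)} = -15 + J l$ ($p{\left(J,l \right)} = 1 J l - 15 = J l - 15 = -15 + J l$)
$\left(- \frac{4384}{15849} + \frac{p{\left(52,\frac{69}{14} + \frac{38}{-38} \right)}}{-19583}\right) + 918 \left(-28\right) = \left(- \frac{4384}{15849} + \frac{-15 + 52 \left(\frac{69}{14} + \frac{38}{-38}\right)}{-19583}\right) + 918 \left(-28\right) = \left(\left(-4384\right) \frac{1}{15849} + \left(-15 + 52 \left(69 \cdot \frac{1}{14} + 38 \left(- \frac{1}{38}\right)\right)\right) \left(- \frac{1}{19583}\right)\right) - 25704 = \left(- \frac{4384}{15849} + \left(-15 + 52 \left(\frac{69}{14} - 1\right)\right) \left(- \frac{1}{19583}\right)\right) - 25704 = \left(- \frac{4384}{15849} + \left(-15 + 52 \cdot \frac{55}{14}\right) \left(- \frac{1}{19583}\right)\right) - 25704 = \left(- \frac{4384}{15849} + \left(-15 + \frac{1430}{7}\right) \left(- \frac{1}{19583}\right)\right) - 25704 = \left(- \frac{4384}{15849} + \frac{1325}{7} \left(- \frac{1}{19583}\right)\right) - 25704 = \left(- \frac{4384}{15849} - \frac{1325}{137081}\right) - 25704 = - \frac{621963029}{2172596769} - 25704 = - \frac{55845049313405}{2172596769}$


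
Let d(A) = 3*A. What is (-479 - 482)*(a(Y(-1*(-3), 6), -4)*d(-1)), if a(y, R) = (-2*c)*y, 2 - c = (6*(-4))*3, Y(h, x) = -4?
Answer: 1706736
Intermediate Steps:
c = 74 (c = 2 - 6*(-4)*3 = 2 - (-24)*3 = 2 - 1*(-72) = 2 + 72 = 74)
a(y, R) = -148*y (a(y, R) = (-2*74)*y = -148*y)
(-479 - 482)*(a(Y(-1*(-3), 6), -4)*d(-1)) = (-479 - 482)*((-148*(-4))*(3*(-1))) = -568912*(-3) = -961*(-1776) = 1706736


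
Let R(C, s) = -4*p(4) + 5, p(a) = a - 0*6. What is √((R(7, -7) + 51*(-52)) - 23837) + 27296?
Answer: 27296 + 10*I*√265 ≈ 27296.0 + 162.79*I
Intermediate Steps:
p(a) = a (p(a) = a - 1*0 = a + 0 = a)
R(C, s) = -11 (R(C, s) = -4*4 + 5 = -16 + 5 = -11)
√((R(7, -7) + 51*(-52)) - 23837) + 27296 = √((-11 + 51*(-52)) - 23837) + 27296 = √((-11 - 2652) - 23837) + 27296 = √(-2663 - 23837) + 27296 = √(-26500) + 27296 = 10*I*√265 + 27296 = 27296 + 10*I*√265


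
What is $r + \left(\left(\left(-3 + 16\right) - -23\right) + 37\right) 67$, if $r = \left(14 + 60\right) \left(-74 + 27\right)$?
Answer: $1413$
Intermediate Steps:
$r = -3478$ ($r = 74 \left(-47\right) = -3478$)
$r + \left(\left(\left(-3 + 16\right) - -23\right) + 37\right) 67 = -3478 + \left(\left(\left(-3 + 16\right) - -23\right) + 37\right) 67 = -3478 + \left(\left(13 + 23\right) + 37\right) 67 = -3478 + \left(36 + 37\right) 67 = -3478 + 73 \cdot 67 = -3478 + 4891 = 1413$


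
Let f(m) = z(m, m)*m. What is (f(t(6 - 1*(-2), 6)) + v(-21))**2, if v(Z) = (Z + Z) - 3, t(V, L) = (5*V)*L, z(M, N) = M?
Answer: 3312578025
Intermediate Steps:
t(V, L) = 5*L*V
v(Z) = -3 + 2*Z (v(Z) = 2*Z - 3 = -3 + 2*Z)
f(m) = m**2 (f(m) = m*m = m**2)
(f(t(6 - 1*(-2), 6)) + v(-21))**2 = ((5*6*(6 - 1*(-2)))**2 + (-3 + 2*(-21)))**2 = ((5*6*(6 + 2))**2 + (-3 - 42))**2 = ((5*6*8)**2 - 45)**2 = (240**2 - 45)**2 = (57600 - 45)**2 = 57555**2 = 3312578025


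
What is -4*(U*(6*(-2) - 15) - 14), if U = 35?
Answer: 3836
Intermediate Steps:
-4*(U*(6*(-2) - 15) - 14) = -4*(35*(6*(-2) - 15) - 14) = -4*(35*(-12 - 15) - 14) = -4*(35*(-27) - 14) = -4*(-945 - 14) = -4*(-959) = 3836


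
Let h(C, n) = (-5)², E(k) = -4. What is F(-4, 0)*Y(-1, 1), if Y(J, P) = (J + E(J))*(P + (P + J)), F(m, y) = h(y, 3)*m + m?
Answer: 520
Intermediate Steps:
h(C, n) = 25
F(m, y) = 26*m (F(m, y) = 25*m + m = 26*m)
Y(J, P) = (-4 + J)*(J + 2*P) (Y(J, P) = (J - 4)*(P + (P + J)) = (-4 + J)*(P + (J + P)) = (-4 + J)*(J + 2*P))
F(-4, 0)*Y(-1, 1) = (26*(-4))*((-1)² - 8*1 - 4*(-1) + 2*(-1)*1) = -104*(1 - 8 + 4 - 2) = -104*(-5) = 520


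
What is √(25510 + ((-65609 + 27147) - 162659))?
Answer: I*√175611 ≈ 419.06*I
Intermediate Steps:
√(25510 + ((-65609 + 27147) - 162659)) = √(25510 + (-38462 - 162659)) = √(25510 - 201121) = √(-175611) = I*√175611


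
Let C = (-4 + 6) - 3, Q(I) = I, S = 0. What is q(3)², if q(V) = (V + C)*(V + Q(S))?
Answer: 36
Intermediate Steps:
C = -1 (C = 2 - 3 = -1)
q(V) = V*(-1 + V) (q(V) = (V - 1)*(V + 0) = (-1 + V)*V = V*(-1 + V))
q(3)² = (3*(-1 + 3))² = (3*2)² = 6² = 36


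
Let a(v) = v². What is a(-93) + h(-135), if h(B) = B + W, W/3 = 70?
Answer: 8724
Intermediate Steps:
W = 210 (W = 3*70 = 210)
h(B) = 210 + B (h(B) = B + 210 = 210 + B)
a(-93) + h(-135) = (-93)² + (210 - 135) = 8649 + 75 = 8724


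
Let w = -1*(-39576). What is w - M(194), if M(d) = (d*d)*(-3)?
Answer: 152484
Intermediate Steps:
M(d) = -3*d² (M(d) = d²*(-3) = -3*d²)
w = 39576
w - M(194) = 39576 - (-3)*194² = 39576 - (-3)*37636 = 39576 - 1*(-112908) = 39576 + 112908 = 152484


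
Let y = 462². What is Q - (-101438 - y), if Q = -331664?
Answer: -16782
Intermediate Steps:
y = 213444
Q - (-101438 - y) = -331664 - (-101438 - 1*213444) = -331664 - (-101438 - 213444) = -331664 - 1*(-314882) = -331664 + 314882 = -16782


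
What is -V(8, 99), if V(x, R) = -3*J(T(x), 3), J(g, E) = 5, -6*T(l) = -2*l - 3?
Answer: 15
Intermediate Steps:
T(l) = ½ + l/3 (T(l) = -(-2*l - 3)/6 = -(-3 - 2*l)/6 = ½ + l/3)
V(x, R) = -15 (V(x, R) = -3*5 = -15)
-V(8, 99) = -1*(-15) = 15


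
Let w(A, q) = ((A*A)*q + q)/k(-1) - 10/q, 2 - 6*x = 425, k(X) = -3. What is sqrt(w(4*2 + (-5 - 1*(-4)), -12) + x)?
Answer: sqrt(1173)/3 ≈ 11.416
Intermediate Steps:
x = -141/2 (x = 1/3 - 1/6*425 = 1/3 - 425/6 = -141/2 ≈ -70.500)
w(A, q) = -10/q - q/3 - q*A**2/3 (w(A, q) = ((A*A)*q + q)/(-3) - 10/q = (A**2*q + q)*(-1/3) - 10/q = (q*A**2 + q)*(-1/3) - 10/q = (q + q*A**2)*(-1/3) - 10/q = (-q/3 - q*A**2/3) - 10/q = -10/q - q/3 - q*A**2/3)
sqrt(w(4*2 + (-5 - 1*(-4)), -12) + x) = sqrt((1/3)*(-30 + (-12)**2*(-1 - (4*2 + (-5 - 1*(-4)))**2))/(-12) - 141/2) = sqrt((1/3)*(-1/12)*(-30 + 144*(-1 - (8 + (-5 + 4))**2)) - 141/2) = sqrt((1/3)*(-1/12)*(-30 + 144*(-1 - (8 - 1)**2)) - 141/2) = sqrt((1/3)*(-1/12)*(-30 + 144*(-1 - 1*7**2)) - 141/2) = sqrt((1/3)*(-1/12)*(-30 + 144*(-1 - 1*49)) - 141/2) = sqrt((1/3)*(-1/12)*(-30 + 144*(-1 - 49)) - 141/2) = sqrt((1/3)*(-1/12)*(-30 + 144*(-50)) - 141/2) = sqrt((1/3)*(-1/12)*(-30 - 7200) - 141/2) = sqrt((1/3)*(-1/12)*(-7230) - 141/2) = sqrt(1205/6 - 141/2) = sqrt(391/3) = sqrt(1173)/3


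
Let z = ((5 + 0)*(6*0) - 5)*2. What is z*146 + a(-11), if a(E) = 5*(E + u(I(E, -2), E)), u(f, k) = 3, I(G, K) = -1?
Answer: -1500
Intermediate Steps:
a(E) = 15 + 5*E (a(E) = 5*(E + 3) = 5*(3 + E) = 15 + 5*E)
z = -10 (z = (5*0 - 5)*2 = (0 - 5)*2 = -5*2 = -10)
z*146 + a(-11) = -10*146 + (15 + 5*(-11)) = -1460 + (15 - 55) = -1460 - 40 = -1500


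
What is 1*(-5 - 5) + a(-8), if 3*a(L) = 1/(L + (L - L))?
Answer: -241/24 ≈ -10.042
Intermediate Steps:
a(L) = 1/(3*L) (a(L) = 1/(3*(L + (L - L))) = 1/(3*(L + 0)) = 1/(3*L))
1*(-5 - 5) + a(-8) = 1*(-5 - 5) + (⅓)/(-8) = 1*(-10) + (⅓)*(-⅛) = -10 - 1/24 = -241/24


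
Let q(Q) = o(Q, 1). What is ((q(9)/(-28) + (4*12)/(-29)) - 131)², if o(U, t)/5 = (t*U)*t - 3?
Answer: 2947729849/164836 ≈ 17883.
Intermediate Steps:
o(U, t) = -15 + 5*U*t² (o(U, t) = 5*((t*U)*t - 3) = 5*((U*t)*t - 3) = 5*(U*t² - 3) = 5*(-3 + U*t²) = -15 + 5*U*t²)
q(Q) = -15 + 5*Q (q(Q) = -15 + 5*Q*1² = -15 + 5*Q*1 = -15 + 5*Q)
((q(9)/(-28) + (4*12)/(-29)) - 131)² = (((-15 + 5*9)/(-28) + (4*12)/(-29)) - 131)² = (((-15 + 45)*(-1/28) + 48*(-1/29)) - 131)² = ((30*(-1/28) - 48/29) - 131)² = ((-15/14 - 48/29) - 131)² = (-1107/406 - 131)² = (-54293/406)² = 2947729849/164836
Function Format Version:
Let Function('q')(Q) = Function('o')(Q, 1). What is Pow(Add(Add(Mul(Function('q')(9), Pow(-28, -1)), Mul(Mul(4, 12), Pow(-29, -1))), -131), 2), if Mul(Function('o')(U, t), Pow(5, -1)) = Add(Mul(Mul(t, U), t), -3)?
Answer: Rational(2947729849, 164836) ≈ 17883.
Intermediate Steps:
Function('o')(U, t) = Add(-15, Mul(5, U, Pow(t, 2))) (Function('o')(U, t) = Mul(5, Add(Mul(Mul(t, U), t), -3)) = Mul(5, Add(Mul(Mul(U, t), t), -3)) = Mul(5, Add(Mul(U, Pow(t, 2)), -3)) = Mul(5, Add(-3, Mul(U, Pow(t, 2)))) = Add(-15, Mul(5, U, Pow(t, 2))))
Function('q')(Q) = Add(-15, Mul(5, Q)) (Function('q')(Q) = Add(-15, Mul(5, Q, Pow(1, 2))) = Add(-15, Mul(5, Q, 1)) = Add(-15, Mul(5, Q)))
Pow(Add(Add(Mul(Function('q')(9), Pow(-28, -1)), Mul(Mul(4, 12), Pow(-29, -1))), -131), 2) = Pow(Add(Add(Mul(Add(-15, Mul(5, 9)), Pow(-28, -1)), Mul(Mul(4, 12), Pow(-29, -1))), -131), 2) = Pow(Add(Add(Mul(Add(-15, 45), Rational(-1, 28)), Mul(48, Rational(-1, 29))), -131), 2) = Pow(Add(Add(Mul(30, Rational(-1, 28)), Rational(-48, 29)), -131), 2) = Pow(Add(Add(Rational(-15, 14), Rational(-48, 29)), -131), 2) = Pow(Add(Rational(-1107, 406), -131), 2) = Pow(Rational(-54293, 406), 2) = Rational(2947729849, 164836)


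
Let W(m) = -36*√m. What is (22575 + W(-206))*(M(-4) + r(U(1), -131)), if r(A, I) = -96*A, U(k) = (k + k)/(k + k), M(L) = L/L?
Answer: -2144625 + 3420*I*√206 ≈ -2.1446e+6 + 49086.0*I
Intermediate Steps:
M(L) = 1
U(k) = 1 (U(k) = (2*k)/((2*k)) = (2*k)*(1/(2*k)) = 1)
(22575 + W(-206))*(M(-4) + r(U(1), -131)) = (22575 - 36*I*√206)*(1 - 96*1) = (22575 - 36*I*√206)*(1 - 96) = (22575 - 36*I*√206)*(-95) = -2144625 + 3420*I*√206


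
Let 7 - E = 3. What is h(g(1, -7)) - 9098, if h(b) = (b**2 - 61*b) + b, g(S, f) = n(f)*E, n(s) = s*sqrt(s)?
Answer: -14586 + 1680*I*sqrt(7) ≈ -14586.0 + 4444.9*I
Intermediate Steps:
E = 4 (E = 7 - 1*3 = 7 - 3 = 4)
n(s) = s**(3/2)
g(S, f) = 4*f**(3/2) (g(S, f) = f**(3/2)*4 = 4*f**(3/2))
h(b) = b**2 - 60*b
h(g(1, -7)) - 9098 = (4*(-7)**(3/2))*(-60 + 4*(-7)**(3/2)) - 9098 = (4*(-7*I*sqrt(7)))*(-60 + 4*(-7*I*sqrt(7))) - 9098 = (-28*I*sqrt(7))*(-60 - 28*I*sqrt(7)) - 9098 = -28*I*sqrt(7)*(-60 - 28*I*sqrt(7)) - 9098 = -9098 - 28*I*sqrt(7)*(-60 - 28*I*sqrt(7))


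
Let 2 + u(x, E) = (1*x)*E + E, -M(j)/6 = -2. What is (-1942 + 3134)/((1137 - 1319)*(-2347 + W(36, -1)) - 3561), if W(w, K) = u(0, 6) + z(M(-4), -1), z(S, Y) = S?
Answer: 1192/420681 ≈ 0.0028335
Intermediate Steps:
M(j) = 12 (M(j) = -6*(-2) = 12)
u(x, E) = -2 + E + E*x (u(x, E) = -2 + ((1*x)*E + E) = -2 + (x*E + E) = -2 + (E*x + E) = -2 + (E + E*x) = -2 + E + E*x)
W(w, K) = 16 (W(w, K) = (-2 + 6 + 6*0) + 12 = (-2 + 6 + 0) + 12 = 4 + 12 = 16)
(-1942 + 3134)/((1137 - 1319)*(-2347 + W(36, -1)) - 3561) = (-1942 + 3134)/((1137 - 1319)*(-2347 + 16) - 3561) = 1192/(-182*(-2331) - 3561) = 1192/(424242 - 3561) = 1192/420681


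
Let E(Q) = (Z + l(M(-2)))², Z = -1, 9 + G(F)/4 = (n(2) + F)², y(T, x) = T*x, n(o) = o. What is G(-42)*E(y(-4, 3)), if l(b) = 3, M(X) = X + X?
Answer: 25456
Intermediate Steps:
G(F) = -36 + 4*(2 + F)²
M(X) = 2*X
E(Q) = 4 (E(Q) = (-1 + 3)² = 2² = 4)
G(-42)*E(y(-4, 3)) = (-36 + 4*(2 - 42)²)*4 = (-36 + 4*(-40)²)*4 = (-36 + 4*1600)*4 = (-36 + 6400)*4 = 6364*4 = 25456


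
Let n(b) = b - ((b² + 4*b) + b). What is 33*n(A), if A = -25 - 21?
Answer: -63756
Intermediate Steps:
A = -46
n(b) = -b² - 4*b (n(b) = b - (b² + 5*b) = b + (-b² - 5*b) = -b² - 4*b)
33*n(A) = 33*(-1*(-46)*(4 - 46)) = 33*(-1*(-46)*(-42)) = 33*(-1932) = -63756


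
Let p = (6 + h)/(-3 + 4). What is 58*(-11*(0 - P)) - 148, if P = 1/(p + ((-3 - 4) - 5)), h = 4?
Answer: -467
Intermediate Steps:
p = 10 (p = (6 + 4)/(-3 + 4) = 10/1 = 10*1 = 10)
P = -½ (P = 1/(10 + ((-3 - 4) - 5)) = 1/(10 + (-7 - 5)) = 1/(10 - 12) = 1/(-2) = -½ ≈ -0.50000)
58*(-11*(0 - P)) - 148 = 58*(-11*(0 - 1*(-½))) - 148 = 58*(-11*(0 + ½)) - 148 = 58*(-11*½) - 148 = 58*(-11/2) - 148 = -319 - 148 = -467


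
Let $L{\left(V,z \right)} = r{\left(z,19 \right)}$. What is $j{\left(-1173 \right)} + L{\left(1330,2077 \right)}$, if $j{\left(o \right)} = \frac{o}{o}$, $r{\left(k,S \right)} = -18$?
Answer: $-17$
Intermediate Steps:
$L{\left(V,z \right)} = -18$
$j{\left(o \right)} = 1$
$j{\left(-1173 \right)} + L{\left(1330,2077 \right)} = 1 - 18 = -17$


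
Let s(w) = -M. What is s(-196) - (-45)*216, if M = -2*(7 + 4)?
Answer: 9742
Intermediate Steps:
M = -22 (M = -2*11 = -22)
s(w) = 22 (s(w) = -1*(-22) = 22)
s(-196) - (-45)*216 = 22 - (-45)*216 = 22 - 1*(-9720) = 22 + 9720 = 9742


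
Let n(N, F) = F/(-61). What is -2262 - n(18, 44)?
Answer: -137938/61 ≈ -2261.3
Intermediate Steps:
n(N, F) = -F/61 (n(N, F) = F*(-1/61) = -F/61)
-2262 - n(18, 44) = -2262 - (-1)*44/61 = -2262 - 1*(-44/61) = -2262 + 44/61 = -137938/61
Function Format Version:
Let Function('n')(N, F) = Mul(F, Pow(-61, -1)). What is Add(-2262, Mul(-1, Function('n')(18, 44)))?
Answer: Rational(-137938, 61) ≈ -2261.3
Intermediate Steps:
Function('n')(N, F) = Mul(Rational(-1, 61), F) (Function('n')(N, F) = Mul(F, Rational(-1, 61)) = Mul(Rational(-1, 61), F))
Add(-2262, Mul(-1, Function('n')(18, 44))) = Add(-2262, Mul(-1, Mul(Rational(-1, 61), 44))) = Add(-2262, Mul(-1, Rational(-44, 61))) = Add(-2262, Rational(44, 61)) = Rational(-137938, 61)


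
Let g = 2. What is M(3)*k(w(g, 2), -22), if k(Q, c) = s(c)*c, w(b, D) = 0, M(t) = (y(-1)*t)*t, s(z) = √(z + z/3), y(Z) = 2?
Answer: -264*I*√66 ≈ -2144.7*I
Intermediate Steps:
s(z) = 2*√3*√z/3 (s(z) = √(z + z*(⅓)) = √(z + z/3) = √(4*z/3) = 2*√3*√z/3)
M(t) = 2*t² (M(t) = (2*t)*t = 2*t²)
k(Q, c) = 2*√3*c^(3/2)/3 (k(Q, c) = (2*√3*√c/3)*c = 2*√3*c^(3/2)/3)
M(3)*k(w(g, 2), -22) = (2*3²)*(2*√3*(-22)^(3/2)/3) = (2*9)*(2*√3*(-22*I*√22)/3) = 18*(-44*I*√66/3) = -264*I*√66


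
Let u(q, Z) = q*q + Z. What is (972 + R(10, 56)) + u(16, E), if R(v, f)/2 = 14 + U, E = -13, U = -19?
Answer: 1205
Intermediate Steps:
R(v, f) = -10 (R(v, f) = 2*(14 - 19) = 2*(-5) = -10)
u(q, Z) = Z + q² (u(q, Z) = q² + Z = Z + q²)
(972 + R(10, 56)) + u(16, E) = (972 - 10) + (-13 + 16²) = 962 + (-13 + 256) = 962 + 243 = 1205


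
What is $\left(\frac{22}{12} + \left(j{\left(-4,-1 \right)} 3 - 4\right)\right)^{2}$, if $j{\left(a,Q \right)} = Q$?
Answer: $\frac{961}{36} \approx 26.694$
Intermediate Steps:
$\left(\frac{22}{12} + \left(j{\left(-4,-1 \right)} 3 - 4\right)\right)^{2} = \left(\frac{22}{12} - 7\right)^{2} = \left(22 \cdot \frac{1}{12} - 7\right)^{2} = \left(\frac{11}{6} - 7\right)^{2} = \left(- \frac{31}{6}\right)^{2} = \frac{961}{36}$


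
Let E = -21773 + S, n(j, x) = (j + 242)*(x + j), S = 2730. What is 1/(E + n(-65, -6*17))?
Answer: -1/48602 ≈ -2.0575e-5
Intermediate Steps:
n(j, x) = (242 + j)*(j + x)
E = -19043 (E = -21773 + 2730 = -19043)
1/(E + n(-65, -6*17)) = 1/(-19043 + ((-65)² + 242*(-65) + 242*(-6*17) - (-390)*17)) = 1/(-19043 + (4225 - 15730 + 242*(-102) - 65*(-102))) = 1/(-19043 + (4225 - 15730 - 24684 + 6630)) = 1/(-19043 - 29559) = 1/(-48602) = -1/48602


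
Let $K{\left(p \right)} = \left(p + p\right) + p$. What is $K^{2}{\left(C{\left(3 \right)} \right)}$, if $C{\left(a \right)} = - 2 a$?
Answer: $324$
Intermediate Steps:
$K{\left(p \right)} = 3 p$ ($K{\left(p \right)} = 2 p + p = 3 p$)
$K^{2}{\left(C{\left(3 \right)} \right)} = \left(3 \left(\left(-2\right) 3\right)\right)^{2} = \left(3 \left(-6\right)\right)^{2} = \left(-18\right)^{2} = 324$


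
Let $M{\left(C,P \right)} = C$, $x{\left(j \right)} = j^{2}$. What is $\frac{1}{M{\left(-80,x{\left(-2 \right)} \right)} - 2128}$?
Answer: $- \frac{1}{2208} \approx -0.0004529$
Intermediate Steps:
$\frac{1}{M{\left(-80,x{\left(-2 \right)} \right)} - 2128} = \frac{1}{-80 - 2128} = \frac{1}{-2208} = - \frac{1}{2208}$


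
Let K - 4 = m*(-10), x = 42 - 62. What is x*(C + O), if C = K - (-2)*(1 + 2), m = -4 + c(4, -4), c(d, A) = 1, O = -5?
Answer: -700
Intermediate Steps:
x = -20
m = -3 (m = -4 + 1 = -3)
K = 34 (K = 4 - 3*(-10) = 4 + 30 = 34)
C = 40 (C = 34 - (-2)*(1 + 2) = 34 - (-2)*3 = 34 - 1*(-6) = 34 + 6 = 40)
x*(C + O) = -20*(40 - 5) = -20*35 = -700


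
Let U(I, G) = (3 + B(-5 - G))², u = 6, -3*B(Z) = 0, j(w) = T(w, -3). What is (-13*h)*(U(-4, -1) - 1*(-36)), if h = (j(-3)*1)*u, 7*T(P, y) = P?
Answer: 10530/7 ≈ 1504.3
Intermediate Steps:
T(P, y) = P/7
j(w) = w/7
B(Z) = 0 (B(Z) = -⅓*0 = 0)
U(I, G) = 9 (U(I, G) = (3 + 0)² = 3² = 9)
h = -18/7 (h = (((⅐)*(-3))*1)*6 = -3/7*1*6 = -3/7*6 = -18/7 ≈ -2.5714)
(-13*h)*(U(-4, -1) - 1*(-36)) = (-13*(-18/7))*(9 - 1*(-36)) = 234*(9 + 36)/7 = (234/7)*45 = 10530/7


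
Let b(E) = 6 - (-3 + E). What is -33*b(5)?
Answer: -132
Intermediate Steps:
b(E) = 9 - E (b(E) = 6 + (3 - E) = 9 - E)
-33*b(5) = -33*(9 - 1*5) = -33*(9 - 5) = -33*4 = -132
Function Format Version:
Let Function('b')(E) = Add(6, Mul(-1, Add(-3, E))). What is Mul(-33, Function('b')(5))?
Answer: -132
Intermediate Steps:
Function('b')(E) = Add(9, Mul(-1, E)) (Function('b')(E) = Add(6, Add(3, Mul(-1, E))) = Add(9, Mul(-1, E)))
Mul(-33, Function('b')(5)) = Mul(-33, Add(9, Mul(-1, 5))) = Mul(-33, Add(9, -5)) = Mul(-33, 4) = -132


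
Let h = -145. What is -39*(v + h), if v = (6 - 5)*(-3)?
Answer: 5772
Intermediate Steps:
v = -3 (v = 1*(-3) = -3)
-39*(v + h) = -39*(-3 - 145) = -39*(-148) = 5772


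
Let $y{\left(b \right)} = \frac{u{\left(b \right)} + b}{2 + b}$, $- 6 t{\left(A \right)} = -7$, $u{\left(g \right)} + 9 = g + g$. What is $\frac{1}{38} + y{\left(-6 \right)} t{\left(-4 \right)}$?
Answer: $\frac{1201}{152} \approx 7.9013$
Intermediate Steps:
$u{\left(g \right)} = -9 + 2 g$ ($u{\left(g \right)} = -9 + \left(g + g\right) = -9 + 2 g$)
$t{\left(A \right)} = \frac{7}{6}$ ($t{\left(A \right)} = \left(- \frac{1}{6}\right) \left(-7\right) = \frac{7}{6}$)
$y{\left(b \right)} = \frac{-9 + 3 b}{2 + b}$ ($y{\left(b \right)} = \frac{\left(-9 + 2 b\right) + b}{2 + b} = \frac{-9 + 3 b}{2 + b}$)
$\frac{1}{38} + y{\left(-6 \right)} t{\left(-4 \right)} = \frac{1}{38} + \frac{3 \left(-3 - 6\right)}{2 - 6} \cdot \frac{7}{6} = \frac{1}{38} + 3 \frac{1}{-4} \left(-9\right) \frac{7}{6} = \frac{1}{38} + 3 \left(- \frac{1}{4}\right) \left(-9\right) \frac{7}{6} = \frac{1}{38} + \frac{27}{4} \cdot \frac{7}{6} = \frac{1}{38} + \frac{63}{8} = \frac{1201}{152}$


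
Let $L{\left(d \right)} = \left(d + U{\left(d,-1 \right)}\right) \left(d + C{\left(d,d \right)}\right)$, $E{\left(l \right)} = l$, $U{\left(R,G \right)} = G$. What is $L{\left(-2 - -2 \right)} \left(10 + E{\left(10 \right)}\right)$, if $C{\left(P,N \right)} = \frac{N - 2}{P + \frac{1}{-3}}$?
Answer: $-120$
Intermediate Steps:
$C{\left(P,N \right)} = \frac{-2 + N}{- \frac{1}{3} + P}$ ($C{\left(P,N \right)} = \frac{-2 + N}{P - \frac{1}{3}} = \frac{-2 + N}{- \frac{1}{3} + P}$)
$L{\left(d \right)} = \left(-1 + d\right) \left(d + \frac{3 \left(-2 + d\right)}{-1 + 3 d}\right)$ ($L{\left(d \right)} = \left(d - 1\right) \left(d + \frac{3 \left(-2 + d\right)}{-1 + 3 d}\right) = \left(-1 + d\right) \left(d + \frac{3 \left(-2 + d\right)}{-1 + 3 d}\right)$)
$L{\left(-2 - -2 \right)} \left(10 + E{\left(10 \right)}\right) = \frac{6 - \left(-2 - -2\right)^{2} - 8 \left(-2 - -2\right) + 3 \left(-2 - -2\right)^{3}}{-1 + 3 \left(-2 - -2\right)} \left(10 + 10\right) = \frac{6 - \left(-2 + 2\right)^{2} - 8 \left(-2 + 2\right) + 3 \left(-2 + 2\right)^{3}}{-1 + 3 \left(-2 + 2\right)} 20 = \frac{6 - 0^{2} - 0 + 3 \cdot 0^{3}}{-1 + 3 \cdot 0} \cdot 20 = \frac{6 - 0 + 0 + 3 \cdot 0}{-1 + 0} \cdot 20 = \frac{6 + 0 + 0 + 0}{-1} \cdot 20 = \left(-1\right) 6 \cdot 20 = \left(-6\right) 20 = -120$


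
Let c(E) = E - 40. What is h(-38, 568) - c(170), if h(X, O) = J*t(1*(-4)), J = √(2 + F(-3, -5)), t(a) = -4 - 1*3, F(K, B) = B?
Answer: -130 - 7*I*√3 ≈ -130.0 - 12.124*I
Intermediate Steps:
t(a) = -7 (t(a) = -4 - 3 = -7)
J = I*√3 (J = √(2 - 5) = √(-3) = I*√3 ≈ 1.732*I)
c(E) = -40 + E
h(X, O) = -7*I*√3 (h(X, O) = (I*√3)*(-7) = -7*I*√3)
h(-38, 568) - c(170) = -7*I*√3 - (-40 + 170) = -7*I*√3 - 1*130 = -7*I*√3 - 130 = -130 - 7*I*√3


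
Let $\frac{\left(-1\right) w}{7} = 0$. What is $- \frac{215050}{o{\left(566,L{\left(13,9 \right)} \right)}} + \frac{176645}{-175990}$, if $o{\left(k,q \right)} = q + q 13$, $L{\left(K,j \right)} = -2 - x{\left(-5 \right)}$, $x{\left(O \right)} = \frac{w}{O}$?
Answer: $\frac{946042586}{123193} \approx 7679.4$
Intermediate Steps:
$w = 0$ ($w = \left(-7\right) 0 = 0$)
$x{\left(O \right)} = 0$ ($x{\left(O \right)} = \frac{0}{O} = 0$)
$L{\left(K,j \right)} = -2$ ($L{\left(K,j \right)} = -2 - 0 = -2 + 0 = -2$)
$o{\left(k,q \right)} = 14 q$ ($o{\left(k,q \right)} = q + 13 q = 14 q$)
$- \frac{215050}{o{\left(566,L{\left(13,9 \right)} \right)}} + \frac{176645}{-175990} = - \frac{215050}{14 \left(-2\right)} + \frac{176645}{-175990} = - \frac{215050}{-28} + 176645 \left(- \frac{1}{175990}\right) = \left(-215050\right) \left(- \frac{1}{28}\right) - \frac{35329}{35198} = \frac{107525}{14} - \frac{35329}{35198} = \frac{946042586}{123193}$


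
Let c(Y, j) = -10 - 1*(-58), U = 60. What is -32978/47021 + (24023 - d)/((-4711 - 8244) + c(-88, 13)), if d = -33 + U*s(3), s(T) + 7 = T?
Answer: -1568069262/606900047 ≈ -2.5837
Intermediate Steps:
s(T) = -7 + T
c(Y, j) = 48 (c(Y, j) = -10 + 58 = 48)
d = -273 (d = -33 + 60*(-7 + 3) = -33 + 60*(-4) = -33 - 240 = -273)
-32978/47021 + (24023 - d)/((-4711 - 8244) + c(-88, 13)) = -32978/47021 + (24023 - 1*(-273))/((-4711 - 8244) + 48) = -32978*1/47021 + (24023 + 273)/(-12955 + 48) = -32978/47021 + 24296/(-12907) = -32978/47021 + 24296*(-1/12907) = -32978/47021 - 24296/12907 = -1568069262/606900047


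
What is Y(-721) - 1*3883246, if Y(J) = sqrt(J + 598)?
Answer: -3883246 + I*sqrt(123) ≈ -3.8832e+6 + 11.091*I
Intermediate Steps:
Y(J) = sqrt(598 + J)
Y(-721) - 1*3883246 = sqrt(598 - 721) - 1*3883246 = sqrt(-123) - 3883246 = I*sqrt(123) - 3883246 = -3883246 + I*sqrt(123)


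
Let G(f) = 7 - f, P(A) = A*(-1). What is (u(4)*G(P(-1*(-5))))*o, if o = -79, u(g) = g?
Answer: -3792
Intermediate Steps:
P(A) = -A
(u(4)*G(P(-1*(-5))))*o = (4*(7 - (-1)*(-1*(-5))))*(-79) = (4*(7 - (-1)*5))*(-79) = (4*(7 - 1*(-5)))*(-79) = (4*(7 + 5))*(-79) = (4*12)*(-79) = 48*(-79) = -3792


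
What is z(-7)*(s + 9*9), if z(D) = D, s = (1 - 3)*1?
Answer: -553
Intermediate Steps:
s = -2 (s = -2*1 = -2)
z(-7)*(s + 9*9) = -7*(-2 + 9*9) = -7*(-2 + 81) = -7*79 = -553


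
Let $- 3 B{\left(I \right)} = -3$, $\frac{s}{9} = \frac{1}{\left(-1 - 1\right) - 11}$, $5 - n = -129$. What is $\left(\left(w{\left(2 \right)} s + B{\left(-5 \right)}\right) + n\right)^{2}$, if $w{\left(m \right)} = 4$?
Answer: $\frac{2954961}{169} \approx 17485.0$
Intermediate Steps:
$n = 134$ ($n = 5 - -129 = 5 + 129 = 134$)
$s = - \frac{9}{13}$ ($s = \frac{9}{\left(-1 - 1\right) - 11} = \frac{9}{-2 - 11} = \frac{9}{-13} = 9 \left(- \frac{1}{13}\right) = - \frac{9}{13} \approx -0.69231$)
$B{\left(I \right)} = 1$ ($B{\left(I \right)} = \left(- \frac{1}{3}\right) \left(-3\right) = 1$)
$\left(\left(w{\left(2 \right)} s + B{\left(-5 \right)}\right) + n\right)^{2} = \left(\left(4 \left(- \frac{9}{13}\right) + 1\right) + 134\right)^{2} = \left(\left(- \frac{36}{13} + 1\right) + 134\right)^{2} = \left(- \frac{23}{13} + 134\right)^{2} = \left(\frac{1719}{13}\right)^{2} = \frac{2954961}{169}$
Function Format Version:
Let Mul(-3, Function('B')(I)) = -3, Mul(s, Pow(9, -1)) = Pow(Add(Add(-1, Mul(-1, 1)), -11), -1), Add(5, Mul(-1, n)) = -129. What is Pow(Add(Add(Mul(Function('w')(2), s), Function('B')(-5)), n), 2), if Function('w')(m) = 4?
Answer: Rational(2954961, 169) ≈ 17485.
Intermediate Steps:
n = 134 (n = Add(5, Mul(-1, -129)) = Add(5, 129) = 134)
s = Rational(-9, 13) (s = Mul(9, Pow(Add(Add(-1, Mul(-1, 1)), -11), -1)) = Mul(9, Pow(Add(Add(-1, -1), -11), -1)) = Mul(9, Pow(Add(-2, -11), -1)) = Mul(9, Pow(-13, -1)) = Mul(9, Rational(-1, 13)) = Rational(-9, 13) ≈ -0.69231)
Function('B')(I) = 1 (Function('B')(I) = Mul(Rational(-1, 3), -3) = 1)
Pow(Add(Add(Mul(Function('w')(2), s), Function('B')(-5)), n), 2) = Pow(Add(Add(Mul(4, Rational(-9, 13)), 1), 134), 2) = Pow(Add(Add(Rational(-36, 13), 1), 134), 2) = Pow(Add(Rational(-23, 13), 134), 2) = Pow(Rational(1719, 13), 2) = Rational(2954961, 169)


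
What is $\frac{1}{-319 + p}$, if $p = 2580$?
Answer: $\frac{1}{2261} \approx 0.00044228$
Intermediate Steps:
$\frac{1}{-319 + p} = \frac{1}{-319 + 2580} = \frac{1}{2261}$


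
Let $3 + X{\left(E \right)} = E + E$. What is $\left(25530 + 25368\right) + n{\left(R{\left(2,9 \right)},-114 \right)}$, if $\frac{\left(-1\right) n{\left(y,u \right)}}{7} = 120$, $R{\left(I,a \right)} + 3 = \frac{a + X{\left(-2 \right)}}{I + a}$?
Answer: $50058$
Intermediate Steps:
$X{\left(E \right)} = -3 + 2 E$ ($X{\left(E \right)} = -3 + \left(E + E\right) = -3 + 2 E$)
$R{\left(I,a \right)} = -3 + \frac{-7 + a}{I + a}$ ($R{\left(I,a \right)} = -3 + \frac{a + \left(-3 + 2 \left(-2\right)\right)}{I + a} = -3 + \frac{a - 7}{I + a} = -3 + \frac{-7 + a}{I + a}$)
$n{\left(y,u \right)} = -840$ ($n{\left(y,u \right)} = \left(-7\right) 120 = -840$)
$\left(25530 + 25368\right) + n{\left(R{\left(2,9 \right)},-114 \right)} = \left(25530 + 25368\right) - 840 = 50898 - 840 = 50058$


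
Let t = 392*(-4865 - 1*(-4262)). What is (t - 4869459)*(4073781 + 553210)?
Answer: -23624652592485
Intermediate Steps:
t = -236376 (t = 392*(-4865 + 4262) = 392*(-603) = -236376)
(t - 4869459)*(4073781 + 553210) = (-236376 - 4869459)*(4073781 + 553210) = -5105835*4626991 = -23624652592485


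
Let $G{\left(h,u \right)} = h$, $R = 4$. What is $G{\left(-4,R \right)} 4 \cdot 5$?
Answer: $-80$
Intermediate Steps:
$G{\left(-4,R \right)} 4 \cdot 5 = \left(-4\right) 4 \cdot 5 = \left(-16\right) 5 = -80$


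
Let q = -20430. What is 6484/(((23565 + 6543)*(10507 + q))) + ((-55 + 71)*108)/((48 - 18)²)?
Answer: 3585099683/1867260525 ≈ 1.9200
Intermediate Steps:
6484/(((23565 + 6543)*(10507 + q))) + ((-55 + 71)*108)/((48 - 18)²) = 6484/(((23565 + 6543)*(10507 - 20430))) + ((-55 + 71)*108)/((48 - 18)²) = 6484/((30108*(-9923))) + (16*108)/(30²) = 6484/(-298761684) + 1728/900 = 6484*(-1/298761684) + 1728*(1/900) = -1621/74690421 + 48/25 = 3585099683/1867260525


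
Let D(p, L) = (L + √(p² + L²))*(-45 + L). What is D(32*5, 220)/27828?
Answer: 9625/6957 + 875*√185/6957 ≈ 3.0942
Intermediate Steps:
D(p, L) = (-45 + L)*(L + √(L² + p²)) (D(p, L) = (L + √(L² + p²))*(-45 + L) = (-45 + L)*(L + √(L² + p²)))
D(32*5, 220)/27828 = (220² - 45*220 - 45*√(220² + (32*5)²) + 220*√(220² + (32*5)²))/27828 = (48400 - 9900 - 45*√(48400 + 160²) + 220*√(48400 + 160²))*(1/27828) = (48400 - 9900 - 45*√(48400 + 25600) + 220*√(48400 + 25600))*(1/27828) = (48400 - 9900 - 900*√185 + 220*√74000)*(1/27828) = (48400 - 9900 - 900*√185 + 220*(20*√185))*(1/27828) = (48400 - 9900 - 900*√185 + 4400*√185)*(1/27828) = (38500 + 3500*√185)*(1/27828) = 9625/6957 + 875*√185/6957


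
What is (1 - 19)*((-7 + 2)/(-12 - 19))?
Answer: -90/31 ≈ -2.9032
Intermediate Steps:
(1 - 19)*((-7 + 2)/(-12 - 19)) = -(-90)/(-31) = -(-90)*(-1)/31 = -18*5/31 = -90/31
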